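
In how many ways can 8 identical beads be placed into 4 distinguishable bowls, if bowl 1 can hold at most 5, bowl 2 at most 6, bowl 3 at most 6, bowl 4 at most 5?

137

Without the upper bounds there are C(11,3) = 165 ways to split 8 among 4 bowls.
Subtract solutions that violate a single cap (substitute x_i' = x_i − (cap_i+1)): x_1 ≥ 6 gives C(5,3) = 10; x_2 ≥ 7 gives C(4,3) = 4; x_3 ≥ 7 gives C(4,3) = 4; x_4 ≥ 6 gives C(5,3) = 10. Together 28.
No two caps can be exceeded simultaneously, so the pair terms are all 0.
By inclusion–exclusion the count is 165 − 28 + 0 = 137.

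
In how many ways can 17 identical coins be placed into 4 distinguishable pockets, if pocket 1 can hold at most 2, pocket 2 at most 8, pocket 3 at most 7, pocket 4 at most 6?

64

By stars and bars, unrestricted non-negative solutions to x_1+…+x_4 = 17 number C(17+3,3) = 1140.
Subtract solutions that violate a single cap (substitute x_i' = x_i − (cap_i+1)): x_1 ≥ 3 gives C(17,3) = 680; x_2 ≥ 9 gives C(11,3) = 165; x_3 ≥ 8 gives C(12,3) = 220; x_4 ≥ 7 gives C(13,3) = 286. Together 1351.
Add back pairs where two caps are both exceeded: 56 + 84 + 120 + 1 + 4 + 10 = 275.
By inclusion–exclusion the count is 1140 − 1351 + 275 = 64.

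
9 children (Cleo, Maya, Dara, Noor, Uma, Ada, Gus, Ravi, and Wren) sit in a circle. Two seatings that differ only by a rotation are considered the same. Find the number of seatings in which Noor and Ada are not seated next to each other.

30240

Without the restriction there are (8)! = 40320 seatings.
Those with Noor next to Ada: fuse the pair into one unit and seat 8 units around a circle — 2·(7)! = 10080.
Subtracting, 40320 − 10080 = 30240.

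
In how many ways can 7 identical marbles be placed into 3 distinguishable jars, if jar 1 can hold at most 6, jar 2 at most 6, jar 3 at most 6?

33

Without the upper bounds there are C(9,2) = 36 ways to split 7 among 3 jars.
Subtract solutions that violate a single cap (substitute x_i' = x_i − (cap_i+1)): x_1 ≥ 7 gives C(2,2) = 1; x_2 ≥ 7 gives C(2,2) = 1; x_3 ≥ 7 gives C(2,2) = 1. Together 3.
No two caps can be exceeded simultaneously, so the pair terms are all 0.
By inclusion–exclusion the count is 36 − 3 + 0 = 33.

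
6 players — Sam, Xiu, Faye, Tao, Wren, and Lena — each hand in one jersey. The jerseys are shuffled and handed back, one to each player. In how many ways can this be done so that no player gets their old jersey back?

Count assignments avoiding every fixed point. For any j of the 6 players fixed to their old jersey, the other 6−j can be arranged in (6−j)! ways.
By inclusion–exclusion this is Σ_{j=0}^{6} (−1)^j C(6,j)·(6−j)!.
Computing: 720 − 720 + 360 − 120 + 30 − 6 + 1 = 265.

265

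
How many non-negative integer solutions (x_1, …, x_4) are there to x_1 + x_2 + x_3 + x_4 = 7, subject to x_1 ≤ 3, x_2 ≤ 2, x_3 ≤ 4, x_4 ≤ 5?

Ignoring the caps, the number of non-negative solutions to x_1+…+x_4 = 7 is C(10,3) = 120.
Subtract solutions that violate a single cap (substitute x_i' = x_i − (cap_i+1)): x_1 ≥ 4 gives C(6,3) = 20; x_2 ≥ 3 gives C(7,3) = 35; x_3 ≥ 5 gives C(5,3) = 10; x_4 ≥ 6 gives C(4,3) = 4. Together 69.
Add back pairs where two caps are both exceeded: 1 + 0 + 0 + 0 + 0 + 0 = 1.
By inclusion–exclusion the count is 120 − 69 + 1 = 52.

52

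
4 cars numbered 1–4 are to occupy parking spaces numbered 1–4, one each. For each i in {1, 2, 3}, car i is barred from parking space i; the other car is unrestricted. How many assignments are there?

11

Let Aᵢ (for i ∈ {1, 2, 3}) be the placements that put car i in its forbidden parking space. Any j of these fix j positions, leaving (4−j)! ways to fill the rest, and there are C(3,j) ways to pick which j.
By inclusion–exclusion, the number of valid placements is Σ_{j=0}^{3} (−1)^j C(3,j)·(4−j)!.
Computing: 24 − 18 + 6 − 1 = 11.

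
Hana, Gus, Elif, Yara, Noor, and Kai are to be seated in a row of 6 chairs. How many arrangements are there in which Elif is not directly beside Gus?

Of the 6! = 720 arrangements, those with Elif and Gus adjacent number 2 × 5! = 240 (treat the pair as a block with 2 internal orders).
Complementary counting: 720 − 240 = 480.

480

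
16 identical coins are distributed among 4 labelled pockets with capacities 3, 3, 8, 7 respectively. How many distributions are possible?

48

By stars and bars, unrestricted non-negative solutions to x_1+…+x_4 = 16 number C(16+3,3) = 969.
Subtract solutions that violate a single cap (substitute x_i' = x_i − (cap_i+1)): x_1 ≥ 4 gives C(15,3) = 455; x_2 ≥ 4 gives C(15,3) = 455; x_3 ≥ 9 gives C(10,3) = 120; x_4 ≥ 8 gives C(11,3) = 165. Together 1195.
Add back pairs where two caps are both exceeded: 165 + 20 + 35 + 20 + 35 + 0 = 275.
Subtract triples: 0 + 1 + 0 + 0 = 1.
By inclusion–exclusion the count is 969 − 1195 + 275 − 1 = 48.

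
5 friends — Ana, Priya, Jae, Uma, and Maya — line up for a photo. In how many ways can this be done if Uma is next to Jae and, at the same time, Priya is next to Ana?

24

Treat {Uma,Jae} as one block (2 orders) and {Priya,Ana} as another (2 orders).
That leaves 3 units to arrange: 2 × 2 × 3! = 4 × 6 = 24.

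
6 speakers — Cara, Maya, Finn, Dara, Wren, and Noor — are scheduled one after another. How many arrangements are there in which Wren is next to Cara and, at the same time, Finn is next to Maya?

Treat {Wren,Cara} as one block (2 orders) and {Finn,Maya} as another (2 orders).
That leaves 4 units to arrange: 2 × 2 × 4! = 4 × 24 = 96.

96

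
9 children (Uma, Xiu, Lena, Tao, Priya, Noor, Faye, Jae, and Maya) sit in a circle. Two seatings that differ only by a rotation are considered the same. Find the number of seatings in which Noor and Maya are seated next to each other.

Treat {Noor, Maya} as one unit (2 internal orders) and seat the resulting 8 units around the table: (7)! circular arrangements.
So 2 × (7)! = 2 × 5040 = 10080.

10080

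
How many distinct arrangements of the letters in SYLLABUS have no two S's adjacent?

There are 8!/(2!·2!) = 10080 arrangements of SYLLABUS in total.
If the two S's are adjacent, glue them into one block, leaving 7 items to arrange: (7)!/(2!) = 2520 ways.
Subtracting, 10080 − 2520 = 7560 arrangements keep the S's apart.

7560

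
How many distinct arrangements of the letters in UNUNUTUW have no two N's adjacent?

There are 8!/(4!·2!) = 840 arrangements of UNUNUTUW in total.
Arrangements with the N's together: treat NN as one letter, giving (7)!/(4!) = 210.
Hence 840 − 210 = 630.

630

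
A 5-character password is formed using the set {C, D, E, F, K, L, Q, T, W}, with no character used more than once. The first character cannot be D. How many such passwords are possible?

13440

The first character has 9−1 = 8 choices (anything except D).
The remaining 4 characters are filled from the other 8 symbols without repetition: 8 × 7 × 6 × 5 = 1680.
Total: 8 × 1680 = 13440.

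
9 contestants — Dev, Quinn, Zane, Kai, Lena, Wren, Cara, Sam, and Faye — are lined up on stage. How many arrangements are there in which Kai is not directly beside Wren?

Of the 9! = 362880 arrangements, those with Kai and Wren adjacent number 2 × 8! = 80640 (treat the pair as a block with 2 internal orders).
So 362880 − 80640 = 282240 arrangements keep them apart.

282240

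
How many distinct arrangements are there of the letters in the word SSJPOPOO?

Letter multiplicities in SSJPOPOO: J×1, O×3, P×2, S×2.
Dividing 8! = 40320 by 3!·2!·2! = 24 for the repeated letters gives 1680.

1680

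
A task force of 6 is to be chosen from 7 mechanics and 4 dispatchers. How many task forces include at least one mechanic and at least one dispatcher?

Unrestricted: C(11,6) = 462 ways to pick any 6 of the 11.
Subtract selections that omit an entire group: no mechanics → C(4,6) = 0; no dispatchers → C(7,6) = 7.
Both groups omitted at once is impossible, so 462 − 7 = 455.

455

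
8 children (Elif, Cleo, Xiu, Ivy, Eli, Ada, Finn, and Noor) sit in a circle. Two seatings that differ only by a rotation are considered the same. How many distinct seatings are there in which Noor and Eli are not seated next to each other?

All circular seatings of 8 people number (7)! = 5040.
Those with Noor next to Eli: fuse the pair into one unit and seat 7 units around a circle — 2·(6)! = 1440.
Subtracting, 5040 − 1440 = 3600.

3600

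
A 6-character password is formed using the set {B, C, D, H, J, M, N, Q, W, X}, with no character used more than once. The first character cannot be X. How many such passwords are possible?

The first character has 10−1 = 9 choices (anything except X).
The remaining 5 characters are filled from the other 9 symbols without repetition: 9 × 8 × 7 × 6 × 5 = 15120.
Total: 9 × 15120 = 136080.

136080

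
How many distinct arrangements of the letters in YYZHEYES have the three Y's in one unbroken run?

Treat the 3 copies of Y as a single block. The multiset to arrange is then {YYY, E, E, H, S, Z}, 6 items in all.
That gives (6)!/(2!) = 360 arrangements.

360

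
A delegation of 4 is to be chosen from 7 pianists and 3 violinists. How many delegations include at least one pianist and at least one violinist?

175

With no constraint there are C(10,4) = 210 possible selections.
Subtract selections that omit an entire group: no pianists → C(3,4) = 0; no violinists → C(7,4) = 35.
Both groups omitted at once is impossible, so 210 − 35 = 175.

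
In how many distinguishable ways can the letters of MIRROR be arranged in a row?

120

The 6 letters of MIRROR have repeats: R appearing 3 times.
So there are 6! / (3!) = 120 distinguishable arrangements.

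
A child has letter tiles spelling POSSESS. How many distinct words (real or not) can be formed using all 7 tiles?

POSSESS has 7 letters with S appearing 4 times.
The number of distinct arrangements is 7!/(4!) = 5040/24 = 210.

210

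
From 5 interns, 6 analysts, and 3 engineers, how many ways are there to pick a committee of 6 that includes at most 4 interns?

Split by how many interns are chosen (0 through 4).
Sum: C(5,0)·C(9,6) + C(5,1)·C(9,5) + C(5,2)·C(9,4) + C(5,3)·C(9,3) + C(5,4)·C(9,2) = 84 + 630 + 1260 + 840 + 180 = 2994.

2994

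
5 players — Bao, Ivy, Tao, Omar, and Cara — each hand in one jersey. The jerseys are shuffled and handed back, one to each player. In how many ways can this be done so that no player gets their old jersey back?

Count assignments avoiding every fixed point. For any j of the 5 players fixed to their old jersey, the other 5−j can be arranged in (5−j)! ways.
By inclusion–exclusion this is Σ_{j=0}^{5} (−1)^j C(5,j)·(5−j)!.
Computing: 120 − 120 + 60 − 20 + 5 − 1 = 44.

44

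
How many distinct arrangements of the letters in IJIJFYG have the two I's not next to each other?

900

There are 7!/(2!·2!) = 1260 arrangements of IJIJFYG in total.
If the two I's are adjacent, glue them into one block, leaving 6 items to arrange: (6)!/(2!) = 360 ways.
Hence 1260 − 360 = 900.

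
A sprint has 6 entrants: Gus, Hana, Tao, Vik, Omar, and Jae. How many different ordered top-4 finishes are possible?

360

This is an ordered selection of 4 from 6: P(6,4).
That gives 6 × 5 × 4 × 3 = 360.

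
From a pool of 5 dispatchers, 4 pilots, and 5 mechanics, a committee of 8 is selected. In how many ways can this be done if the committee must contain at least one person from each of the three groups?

With no constraint there are C(14,8) = 3003 possible selections.
Subtract selections that omit an entire group: no dispatchers → C(9,8) = 9; no pilots → C(10,8) = 45; no mechanics → C(9,8) = 9.
Add back selections omitting two groups (i.e. drawn from a single group): C(5,8) + C(4,8) + C(5,8) = 0.
By inclusion–exclusion: 3003 − 63 + 0 = 2940.

2940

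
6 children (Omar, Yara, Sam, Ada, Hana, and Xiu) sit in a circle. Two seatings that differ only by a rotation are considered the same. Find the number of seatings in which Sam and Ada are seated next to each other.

Glue Sam and Ada into a block (2 internal orders). Seating 5 units around a circle gives (4)! arrangements.
So 2 × (4)! = 2 × 24 = 48.

48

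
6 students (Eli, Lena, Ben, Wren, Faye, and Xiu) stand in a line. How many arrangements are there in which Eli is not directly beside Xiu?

Of the 6! = 720 arrangements, those with Eli and Xiu adjacent number 2 × 5! = 240 (treat the pair as a block with 2 internal orders).
Complementary counting: 720 − 240 = 480.

480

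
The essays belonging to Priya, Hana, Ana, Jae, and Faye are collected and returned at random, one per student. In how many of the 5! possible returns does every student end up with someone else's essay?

44

Count assignments avoiding every fixed point. For any j of the 5 students fixed to their own essay, the other 5−j can be arranged in (5−j)! ways.
By inclusion–exclusion this is Σ_{j=0}^{5} (−1)^j C(5,j)·(5−j)!.
Computing: 120 − 120 + 60 − 20 + 5 − 1 = 44.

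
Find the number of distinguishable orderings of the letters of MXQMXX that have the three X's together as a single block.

12

Treat the 3 copies of X as a single block. The multiset to arrange is then {XXX, M, M, Q}, 4 items in all.
That gives (4)!/(2!) = 12 arrangements.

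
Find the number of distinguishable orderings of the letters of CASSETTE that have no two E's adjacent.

There are 8!/(2!·2!·2!) = 5040 arrangements of CASSETTE in total.
Arrangements with the E's together: treat EE as one letter, giving (7)!/(2!·2!) = 1260.
Subtracting, 5040 − 1260 = 3780 arrangements keep the E's apart.

3780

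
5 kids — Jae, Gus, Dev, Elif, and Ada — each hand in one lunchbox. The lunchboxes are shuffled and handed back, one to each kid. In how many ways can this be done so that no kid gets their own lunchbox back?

44

This is the derangement count D_5: permutations of 5 items with no fixed point.
By inclusion–exclusion this is Σ_{j=0}^{5} (−1)^j C(5,j)·(5−j)!.
Computing: 120 − 120 + 60 − 20 + 5 − 1 = 44.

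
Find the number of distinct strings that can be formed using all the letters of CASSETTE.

5040

CASSETTE has 8 letters with E appearing twice, S appearing twice, and T appearing twice.
So there are 8! / (2!·2!·2!) = 5040 distinguishable arrangements.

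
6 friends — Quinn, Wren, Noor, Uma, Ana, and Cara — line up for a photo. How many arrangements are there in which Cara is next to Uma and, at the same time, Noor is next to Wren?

Treat {Cara,Uma} as one block (2 orders) and {Noor,Wren} as another (2 orders).
That leaves 4 units to arrange: 2 × 2 × 4! = 4 × 24 = 96.

96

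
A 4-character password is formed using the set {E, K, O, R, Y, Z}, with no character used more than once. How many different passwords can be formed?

Choose and order 4 of the 6 symbols: the first character has 6 options, the next 5, then 4, 3.
6 × 5 × 4 × 3 = 360.

360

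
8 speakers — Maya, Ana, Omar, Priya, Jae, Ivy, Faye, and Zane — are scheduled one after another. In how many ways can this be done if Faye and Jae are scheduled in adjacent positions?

10080

Place the 6 others and the Faye-Jae pair as 7 objects in a line; the pair has 2 internal arrangements.
So the count is 2·(7)! = 10080.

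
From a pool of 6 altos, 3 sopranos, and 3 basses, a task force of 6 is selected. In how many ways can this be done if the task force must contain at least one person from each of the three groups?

Unrestricted: C(12,6) = 924 ways to pick any 6 of the 12.
Selections missing a whole group: no altos → C(6,6) = 1; no sopranos → C(9,6) = 84; no basses → C(9,6) = 84.
Add back selections omitting two groups (i.e. drawn from a single group): C(6,6) + C(3,6) + C(3,6) = 1.
By inclusion–exclusion: 924 − 169 + 1 = 756.

756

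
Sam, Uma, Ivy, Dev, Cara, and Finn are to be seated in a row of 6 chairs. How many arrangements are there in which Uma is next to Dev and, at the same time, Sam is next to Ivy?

96

Treat {Uma,Dev} as one block (2 orders) and {Sam,Ivy} as another (2 orders).
That leaves 4 units to arrange: 2 × 2 × 4! = 4 × 24 = 96.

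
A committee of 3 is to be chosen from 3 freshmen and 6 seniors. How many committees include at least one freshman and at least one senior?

Unrestricted: C(9,3) = 84 ways to pick any 3 of the 9.
Subtract selections that omit an entire group: no freshmen → C(6,3) = 20; no seniors → C(3,3) = 1.
Both groups omitted at once is impossible, so 84 − 21 = 63.

63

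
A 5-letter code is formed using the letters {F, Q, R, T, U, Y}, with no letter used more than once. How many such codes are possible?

720

Choose and order 5 of the 6 symbols: the first letter has 6 options, the next 5, and so on down to 2.
That product is 6 × 5 × 4 × 3 × 2 = 720.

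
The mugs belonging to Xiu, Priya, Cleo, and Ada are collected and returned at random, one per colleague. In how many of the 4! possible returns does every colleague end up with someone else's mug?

This is the derangement count D_4: permutations of 4 items with no fixed point.
By inclusion–exclusion this is Σ_{j=0}^{4} (−1)^j C(4,j)·(4−j)!.
Computing: 24 − 24 + 12 − 4 + 1 = 9.

9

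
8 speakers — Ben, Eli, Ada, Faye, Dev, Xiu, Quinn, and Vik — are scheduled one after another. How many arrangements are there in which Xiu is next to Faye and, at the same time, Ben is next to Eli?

Treat {Xiu,Faye} as one block (2 orders) and {Ben,Eli} as another (2 orders).
That leaves 6 units to arrange: 2 × 2 × 6! = 4 × 720 = 2880.

2880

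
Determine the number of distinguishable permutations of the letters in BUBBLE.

Letter multiplicities in BUBBLE: B×3, E×1, L×1, U×1.
The number of distinct arrangements is 6!/(3!) = 720/6 = 120.

120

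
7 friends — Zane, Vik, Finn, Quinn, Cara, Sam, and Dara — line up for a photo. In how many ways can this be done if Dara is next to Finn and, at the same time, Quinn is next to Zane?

480

Treat {Dara,Finn} as one block (2 orders) and {Quinn,Zane} as another (2 orders).
That leaves 5 units to arrange: 2 × 2 × 5! = 4 × 120 = 480.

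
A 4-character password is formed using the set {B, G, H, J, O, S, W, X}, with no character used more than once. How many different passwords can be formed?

Choose and order 4 of the 8 symbols: the first character has 8 options, the next 7, then 6, 5.
That product is 8 × 7 × 6 × 5 = 1680.

1680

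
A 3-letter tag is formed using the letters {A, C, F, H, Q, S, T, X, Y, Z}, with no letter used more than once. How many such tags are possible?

This is a permutation of 3 out of 10: P(10,3) = 10!/7!.
That product is 10 × 9 × 8 = 720.

720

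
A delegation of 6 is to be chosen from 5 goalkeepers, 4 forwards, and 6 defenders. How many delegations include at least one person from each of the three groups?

Unrestricted: C(15,6) = 5005 ways to pick any 6 of the 15.
Subtract selections that omit an entire group: no goalkeepers → C(10,6) = 210; no forwards → C(11,6) = 462; no defenders → C(9,6) = 84.
Add back selections omitting two groups (i.e. drawn from a single group): C(5,6) + C(4,6) + C(6,6) = 1.
By inclusion–exclusion: 5005 − 756 + 1 = 4250.

4250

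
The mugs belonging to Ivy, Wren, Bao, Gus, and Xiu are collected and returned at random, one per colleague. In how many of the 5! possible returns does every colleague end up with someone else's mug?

Count assignments avoiding every fixed point. For any j of the 5 colleagues fixed to their own mug, the other 5−j can be arranged in (5−j)! ways.
By inclusion–exclusion this is Σ_{j=0}^{5} (−1)^j C(5,j)·(5−j)!.
Computing: 120 − 120 + 60 − 20 + 5 − 1 = 44.

44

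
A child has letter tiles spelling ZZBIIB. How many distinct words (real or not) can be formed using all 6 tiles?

ZZBIIB has 6 letters with B appearing twice, I appearing twice, and Z appearing twice.
The number of distinct arrangements is 6!/(2!·2!·2!) = 720/8 = 90.

90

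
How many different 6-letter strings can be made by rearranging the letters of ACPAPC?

90

Letter multiplicities in ACPAPC: A×2, C×2, P×2.
The number of distinct arrangements is 6!/(2!·2!·2!) = 720/8 = 90.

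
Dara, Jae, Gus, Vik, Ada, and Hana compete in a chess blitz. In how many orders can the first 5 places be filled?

This is an ordered selection of 5 from 6: P(6,5).
That gives 6 × 5 × 4 × 3 × 2 = 720.

720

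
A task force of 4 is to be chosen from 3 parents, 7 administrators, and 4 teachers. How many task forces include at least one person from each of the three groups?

462

With no constraint there are C(14,4) = 1001 possible selections.
Subtract selections that omit an entire group: no parents → C(11,4) = 330; no administrators → C(7,4) = 35; no teachers → C(10,4) = 210.
Add back selections omitting two groups (i.e. drawn from a single group): C(3,4) + C(7,4) + C(4,4) = 36.
By inclusion–exclusion: 1001 − 575 + 36 = 462.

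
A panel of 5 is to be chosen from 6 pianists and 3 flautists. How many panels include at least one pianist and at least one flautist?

With no constraint there are C(9,5) = 126 possible selections.
Selections missing a whole group: no pianists → C(3,5) = 0; no flautists → C(6,5) = 6.
Both groups omitted at once is impossible, so 126 − 6 = 120.

120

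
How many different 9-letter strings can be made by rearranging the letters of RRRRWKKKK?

630

Letter multiplicities in RRRRWKKKK: K×4, R×4, W×1.
The number of distinct arrangements is 9!/(4!·4!) = 362880/576 = 630.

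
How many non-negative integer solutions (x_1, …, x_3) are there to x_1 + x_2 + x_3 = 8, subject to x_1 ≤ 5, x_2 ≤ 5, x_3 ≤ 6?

By stars and bars, unrestricted non-negative solutions to x_1+…+x_3 = 8 number C(8+2,2) = 45.
Subtract solutions that violate a single cap (substitute x_i' = x_i − (cap_i+1)): x_1 ≥ 6 gives C(4,2) = 6; x_2 ≥ 6 gives C(4,2) = 6; x_3 ≥ 7 gives C(3,2) = 3. Together 15.
No two caps can be exceeded simultaneously, so the pair terms are all 0.
By inclusion–exclusion the count is 45 − 15 + 0 = 30.

30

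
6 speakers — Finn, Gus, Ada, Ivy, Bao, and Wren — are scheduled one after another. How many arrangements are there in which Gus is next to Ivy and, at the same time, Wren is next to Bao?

96

Treat {Gus,Ivy} as one block (2 orders) and {Wren,Bao} as another (2 orders).
That leaves 4 units to arrange: 2 × 2 × 4! = 4 × 24 = 96.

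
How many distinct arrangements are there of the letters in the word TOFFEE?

Letter multiplicities in TOFFEE: E×2, F×2, O×1, T×1.
The number of distinct arrangements is 6!/(2!·2!) = 720/4 = 180.

180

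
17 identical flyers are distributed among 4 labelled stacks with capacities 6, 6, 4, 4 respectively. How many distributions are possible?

20

Ignoring the caps, the number of non-negative solutions to x_1+…+x_4 = 17 is C(20,3) = 1140.
Subtract solutions that violate a single cap (substitute x_i' = x_i − (cap_i+1)): x_1 ≥ 7 gives C(13,3) = 286; x_2 ≥ 7 gives C(13,3) = 286; x_3 ≥ 5 gives C(15,3) = 455; x_4 ≥ 5 gives C(15,3) = 455. Together 1482.
Add back pairs where two caps are both exceeded: 20 + 56 + 56 + 56 + 56 + 120 = 364.
Subtract triples: 0 + 0 + 1 + 1 = 2.
By inclusion–exclusion the count is 1140 − 1482 + 364 − 2 = 20.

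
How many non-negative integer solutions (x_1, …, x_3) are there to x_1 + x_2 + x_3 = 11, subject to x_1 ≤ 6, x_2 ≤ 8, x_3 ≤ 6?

Ignoring the caps, the number of non-negative solutions to x_1+…+x_3 = 11 is C(13,2) = 78.
Subtract solutions that violate a single cap (substitute x_i' = x_i − (cap_i+1)): x_1 ≥ 7 gives C(6,2) = 15; x_2 ≥ 9 gives C(4,2) = 6; x_3 ≥ 7 gives C(6,2) = 15. Together 36.
No two caps can be exceeded simultaneously, so the pair terms are all 0.
By inclusion–exclusion the count is 78 − 36 + 0 = 42.

42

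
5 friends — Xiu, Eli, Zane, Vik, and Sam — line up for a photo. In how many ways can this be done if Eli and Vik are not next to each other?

72

There are 5! = 120 arrangements in all. If Eli and Vik are adjacent, merging them into one block gives 2·(4)! = 48 arrangements.
So 120 − 48 = 72 arrangements keep them apart.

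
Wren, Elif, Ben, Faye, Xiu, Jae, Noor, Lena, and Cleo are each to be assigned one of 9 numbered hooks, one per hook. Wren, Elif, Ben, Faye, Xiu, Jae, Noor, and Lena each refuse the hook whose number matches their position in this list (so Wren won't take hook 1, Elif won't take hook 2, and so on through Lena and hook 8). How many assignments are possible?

148329

Let Aᵢ (for 1 ≤ i ≤ 8) be the placements that put person i in their forbidden hook. Any j of these fix j positions, leaving (9−j)! ways to fill the rest, and there are C(8,j) ways to pick which j.
By inclusion–exclusion, the number of valid placements is Σ_{j=0}^{8} (−1)^j C(8,j)·(9−j)!.
Computing: 362880 − 322560 + 141120 − 40320 + 8400 − 1344 + 168 − 16 + 1 = 148329.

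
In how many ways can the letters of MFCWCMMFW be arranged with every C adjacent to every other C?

Treat the 2 copies of C as a single block. The multiset to arrange is then {CC, F, F, M, M, M, W, W}, 8 items in all.
That gives (8)!/(3!·2!·2!) = 1680 arrangements.

1680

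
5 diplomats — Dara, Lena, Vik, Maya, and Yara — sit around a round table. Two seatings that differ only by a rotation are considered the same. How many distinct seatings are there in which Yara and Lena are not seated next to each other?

12

All circular seatings of 5 people number (4)! = 24.
Those with Yara next to Lena: fuse the pair into one unit and seat 4 units around a circle — 2·(3)! = 12.
Subtracting, 24 − 12 = 12.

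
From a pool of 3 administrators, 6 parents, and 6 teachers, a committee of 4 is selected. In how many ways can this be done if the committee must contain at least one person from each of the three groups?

648

With no constraint there are C(15,4) = 1365 possible selections.
Subtract selections that omit an entire group: no administrators → C(12,4) = 495; no parents → C(9,4) = 126; no teachers → C(9,4) = 126.
Add back selections omitting two groups (i.e. drawn from a single group): C(3,4) + C(6,4) + C(6,4) = 30.
By inclusion–exclusion: 1365 − 747 + 30 = 648.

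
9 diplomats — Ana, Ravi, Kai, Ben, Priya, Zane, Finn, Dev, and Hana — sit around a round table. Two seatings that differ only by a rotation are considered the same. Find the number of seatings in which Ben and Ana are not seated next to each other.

30240

All circular seatings of 9 people number (8)! = 40320.
Seatings with Ben beside Ana: treat them as a block with 2 internal orders, giving 2 × (7)! = 10080.
Subtracting, 40320 − 10080 = 30240.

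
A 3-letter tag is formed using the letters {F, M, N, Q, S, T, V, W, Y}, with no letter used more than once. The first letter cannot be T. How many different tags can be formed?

448

The first letter has 9−1 = 8 choices (anything except T).
The remaining 2 letters are filled from the other 8 symbols without repetition: 8 × 7 = 56.
Total: 8 × 56 = 448.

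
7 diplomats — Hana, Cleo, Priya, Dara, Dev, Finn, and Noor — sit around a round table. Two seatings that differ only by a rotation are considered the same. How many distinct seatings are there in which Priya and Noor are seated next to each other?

240

Glue Priya and Noor into a block (2 internal orders). Seating 6 units around a circle gives (5)! arrangements.
So 2 × (5)! = 2 × 120 = 240.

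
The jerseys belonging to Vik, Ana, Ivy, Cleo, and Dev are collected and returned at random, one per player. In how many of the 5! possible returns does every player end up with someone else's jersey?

Count assignments avoiding every fixed point. For any j of the 5 players fixed to their old jersey, the other 5−j can be arranged in (5−j)! ways.
By inclusion–exclusion this is Σ_{j=0}^{5} (−1)^j C(5,j)·(5−j)!.
Computing: 120 − 120 + 60 − 20 + 5 − 1 = 44.

44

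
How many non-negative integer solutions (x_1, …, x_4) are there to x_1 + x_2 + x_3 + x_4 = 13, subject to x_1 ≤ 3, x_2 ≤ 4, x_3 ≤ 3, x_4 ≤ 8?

By stars and bars, unrestricted non-negative solutions to x_1+…+x_4 = 13 number C(13+3,3) = 560.
Subtract solutions that violate a single cap (substitute x_i' = x_i − (cap_i+1)): x_1 ≥ 4 gives C(12,3) = 220; x_2 ≥ 5 gives C(11,3) = 165; x_3 ≥ 4 gives C(12,3) = 220; x_4 ≥ 9 gives C(7,3) = 35. Together 640.
Add back pairs where two caps are both exceeded: 35 + 56 + 1 + 35 + 0 + 1 = 128.
Subtract triples: 1 + 0 + 0 + 0 = 1.
By inclusion–exclusion the count is 560 − 640 + 128 − 1 = 47.

47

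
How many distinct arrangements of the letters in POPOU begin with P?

Fix P in the first position and arrange the remaining 4 letters.
Those 4 letters have O appearing twice, giving (4)!/(2!) = 12.

12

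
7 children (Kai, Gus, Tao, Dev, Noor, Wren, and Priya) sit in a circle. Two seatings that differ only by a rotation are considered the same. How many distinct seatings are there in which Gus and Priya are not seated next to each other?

480

Without the restriction there are (6)! = 720 seatings.
Seatings with Gus beside Priya: treat them as a block with 2 internal orders, giving 2 × (5)! = 240.
Subtracting, 720 − 240 = 480.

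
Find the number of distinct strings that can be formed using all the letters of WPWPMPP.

105

The 7 letters of WPWPMPP have repeats: P appearing 4 times and W appearing twice.
Dividing 7! = 5040 by 4!·2! = 48 for the repeated letters gives 105.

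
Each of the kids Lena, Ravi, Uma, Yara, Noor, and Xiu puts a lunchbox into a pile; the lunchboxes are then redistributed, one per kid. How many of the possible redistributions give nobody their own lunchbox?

Count assignments avoiding every fixed point. For any j of the 6 kids fixed to their own lunchbox, the other 6−j can be arranged in (6−j)! ways.
By inclusion–exclusion this is Σ_{j=0}^{6} (−1)^j C(6,j)·(6−j)!.
Computing: 720 − 720 + 360 − 120 + 30 − 6 + 1 = 265.

265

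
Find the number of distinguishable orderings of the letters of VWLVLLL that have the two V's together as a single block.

30

Treat the 2 copies of V as a single block. The multiset to arrange is then {VV, L, L, L, L, W}, 6 items in all.
That gives (6)!/(4!) = 30 arrangements.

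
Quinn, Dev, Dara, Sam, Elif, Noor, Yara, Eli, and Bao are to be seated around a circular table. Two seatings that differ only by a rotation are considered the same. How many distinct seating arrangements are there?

Around a circle, 9 distinct people have 9!/9 = (8)! = 40320 rotationally distinct seatings.

40320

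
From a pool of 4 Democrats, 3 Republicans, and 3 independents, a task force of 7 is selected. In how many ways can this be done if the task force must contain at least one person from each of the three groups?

Unrestricted: C(10,7) = 120 ways to pick any 7 of the 10.
Selections missing a whole group: no Democrats → C(6,7) = 0; no Republicans → C(7,7) = 1; no independents → C(7,7) = 1.
Add back selections omitting two groups (i.e. drawn from a single group): C(4,7) + C(3,7) + C(3,7) = 0.
By inclusion–exclusion: 120 − 2 + 0 = 118.

118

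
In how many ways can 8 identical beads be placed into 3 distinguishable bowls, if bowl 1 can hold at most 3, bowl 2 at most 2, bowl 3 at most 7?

Ignoring the caps, the number of non-negative solutions to x_1+…+x_3 = 8 is C(10,2) = 45.
Subtract solutions that violate a single cap (substitute x_i' = x_i − (cap_i+1)): x_1 ≥ 4 gives C(6,2) = 15; x_2 ≥ 3 gives C(7,2) = 21; x_3 ≥ 8 gives C(2,2) = 1. Together 37.
Add back pairs where two caps are both exceeded: 3 + 0 + 0 = 3.
By inclusion–exclusion the count is 45 − 37 + 3 = 11.

11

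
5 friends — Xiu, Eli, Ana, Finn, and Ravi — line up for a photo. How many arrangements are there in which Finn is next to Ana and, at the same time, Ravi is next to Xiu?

Treat {Finn,Ana} as one block (2 orders) and {Ravi,Xiu} as another (2 orders).
That leaves 3 units to arrange: 2 × 2 × 3! = 4 × 6 = 24.

24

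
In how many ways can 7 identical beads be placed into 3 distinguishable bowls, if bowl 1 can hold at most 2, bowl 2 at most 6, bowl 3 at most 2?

8

Without the upper bounds there are C(9,2) = 36 ways to split 7 among 3 bowls.
Subtract solutions that violate a single cap (substitute x_i' = x_i − (cap_i+1)): x_1 ≥ 3 gives C(6,2) = 15; x_2 ≥ 7 gives C(2,2) = 1; x_3 ≥ 3 gives C(6,2) = 15. Together 31.
Add back pairs where two caps are both exceeded: 0 + 3 + 0 = 3.
By inclusion–exclusion the count is 36 − 31 + 3 = 8.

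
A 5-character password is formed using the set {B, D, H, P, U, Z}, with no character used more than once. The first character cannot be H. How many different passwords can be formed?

600

The first character has 6−1 = 5 choices (anything except H).
The remaining 4 characters are filled from the other 5 symbols without repetition: 5 × 4 × 3 × 2 = 120.
Total: 5 × 120 = 600.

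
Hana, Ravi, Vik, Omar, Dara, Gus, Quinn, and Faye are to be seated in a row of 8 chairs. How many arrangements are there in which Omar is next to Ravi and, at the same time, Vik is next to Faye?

Treat {Omar,Ravi} as one block (2 orders) and {Vik,Faye} as another (2 orders).
That leaves 6 units to arrange: 2 × 2 × 6! = 4 × 720 = 2880.

2880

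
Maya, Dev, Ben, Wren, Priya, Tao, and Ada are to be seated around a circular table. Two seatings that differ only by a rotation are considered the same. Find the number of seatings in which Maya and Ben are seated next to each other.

240

Treat {Maya, Ben} as one unit (2 internal orders) and seat the resulting 6 units around the table: (5)! circular arrangements.
So 2 × (5)! = 2 × 120 = 240.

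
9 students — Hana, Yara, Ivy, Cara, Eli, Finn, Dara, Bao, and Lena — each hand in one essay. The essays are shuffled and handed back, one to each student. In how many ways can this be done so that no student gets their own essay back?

Let Aᵢ be the assignments in which student i gets their own essay. We want the size of the complement of A₁∪…∪A_9.
By inclusion–exclusion this is Σ_{j=0}^{9} (−1)^j C(9,j)·(9−j)!.
Computing: 362880 − 362880 + 181440 − 60480 + 15120 − 3024 + 504 − 72 + 9 − 1 = 133496.

133496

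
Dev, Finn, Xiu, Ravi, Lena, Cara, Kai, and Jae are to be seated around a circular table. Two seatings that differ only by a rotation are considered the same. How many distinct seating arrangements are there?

Fix one person's seat to break rotational symmetry; the remaining 7 people can be arranged in (7)! = 5040 ways.

5040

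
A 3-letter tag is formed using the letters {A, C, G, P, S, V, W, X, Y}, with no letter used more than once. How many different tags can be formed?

504

With no repetition, fill the 3 letters in order: 9 choices, then 8, down to 7.
9 × 8 × 7 = 504.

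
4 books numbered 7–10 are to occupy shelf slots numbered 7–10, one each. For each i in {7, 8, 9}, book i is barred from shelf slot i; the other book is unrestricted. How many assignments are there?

11

Let Aᵢ (for i ∈ {7, 8, 9}) be the placements that put book i in its forbidden shelf slot. Any j of these fix j positions, leaving (4−j)! ways to fill the rest, and there are C(3,j) ways to pick which j.
By inclusion–exclusion, the number of valid placements is Σ_{j=0}^{3} (−1)^j C(3,j)·(4−j)!.
Computing: 24 − 18 + 6 − 1 = 11.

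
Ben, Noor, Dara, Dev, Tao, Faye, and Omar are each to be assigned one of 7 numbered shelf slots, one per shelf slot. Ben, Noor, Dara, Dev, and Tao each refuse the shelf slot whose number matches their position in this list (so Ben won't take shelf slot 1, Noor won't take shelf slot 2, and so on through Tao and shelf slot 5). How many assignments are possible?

2428

Let Aᵢ (for 1 ≤ i ≤ 5) be the placements that put person i in their forbidden shelf slot. Any j of these fix j positions, leaving (7−j)! ways to fill the rest, and there are C(5,j) ways to pick which j.
By inclusion–exclusion, the number of valid placements is Σ_{j=0}^{5} (−1)^j C(5,j)·(7−j)!.
Computing: 5040 − 3600 + 1200 − 240 + 30 − 2 = 2428.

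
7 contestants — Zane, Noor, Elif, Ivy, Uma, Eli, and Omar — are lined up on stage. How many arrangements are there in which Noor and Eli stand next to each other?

Place the 5 others and the Noor-Eli pair as 6 objects in a line; the pair has 2 internal arrangements.
That gives 2 × 6! = 2 × 720 = 1440.

1440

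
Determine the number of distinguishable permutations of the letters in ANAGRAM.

The 7 letters of ANAGRAM have repeats: A appearing 3 times.
The number of distinct arrangements is 7!/(3!) = 5040/6 = 840.

840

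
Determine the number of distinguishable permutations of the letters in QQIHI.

30

QQIHI has 5 letters with I appearing twice and Q appearing twice.
The number of distinct arrangements is 5!/(2!·2!) = 120/4 = 30.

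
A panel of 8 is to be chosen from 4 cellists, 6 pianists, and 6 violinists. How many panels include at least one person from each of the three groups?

12285

Total 8-person selections from all 16: C(16,8) = 12870.
Selections missing a whole group: no cellists → C(12,8) = 495; no pianists → C(10,8) = 45; no violinists → C(10,8) = 45.
Add back selections omitting two groups (i.e. drawn from a single group): C(4,8) + C(6,8) + C(6,8) = 0.
By inclusion–exclusion: 12870 − 585 + 0 = 12285.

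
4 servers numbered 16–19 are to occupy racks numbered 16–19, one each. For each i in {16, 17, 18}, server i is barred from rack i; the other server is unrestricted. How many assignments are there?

Let Aᵢ (for i ∈ {16, 17, 18}) be the placements that put server i in its forbidden rack. Any j of these fix j positions, leaving (4−j)! ways to fill the rest, and there are C(3,j) ways to pick which j.
By inclusion–exclusion, the number of valid placements is Σ_{j=0}^{3} (−1)^j C(3,j)·(4−j)!.
Computing: 24 − 18 + 6 − 1 = 11.

11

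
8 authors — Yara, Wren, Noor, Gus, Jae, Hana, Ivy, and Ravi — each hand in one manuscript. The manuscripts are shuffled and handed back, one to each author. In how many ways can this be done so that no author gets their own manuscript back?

14833

Count assignments avoiding every fixed point. For any j of the 8 authors fixed to their own manuscript, the other 8−j can be arranged in (8−j)! ways.
By inclusion–exclusion this is Σ_{j=0}^{8} (−1)^j C(8,j)·(8−j)!.
Computing: 40320 − 40320 + 20160 − 6720 + 1680 − 336 + 56 − 8 + 1 = 14833.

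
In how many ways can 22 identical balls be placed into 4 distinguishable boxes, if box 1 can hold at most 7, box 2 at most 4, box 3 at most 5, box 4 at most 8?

Ignoring the caps, the number of non-negative solutions to x_1+…+x_4 = 22 is C(25,3) = 2300.
Subtract solutions that violate a single cap (substitute x_i' = x_i − (cap_i+1)): x_1 ≥ 8 gives C(17,3) = 680; x_2 ≥ 5 gives C(20,3) = 1140; x_3 ≥ 6 gives C(19,3) = 969; x_4 ≥ 9 gives C(16,3) = 560. Together 3349.
Add back pairs where two caps are both exceeded: 220 + 165 + 56 + 364 + 165 + 120 = 1090.
Subtract triples: 20 + 1 + 0 + 10 = 31.
By inclusion–exclusion the count is 2300 − 3349 + 1090 − 31 = 10.

10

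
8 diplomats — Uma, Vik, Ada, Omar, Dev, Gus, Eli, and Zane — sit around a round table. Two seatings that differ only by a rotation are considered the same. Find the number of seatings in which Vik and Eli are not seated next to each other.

Without the restriction there are (7)! = 5040 seatings.
Seatings with Vik beside Eli: treat them as a block with 2 internal orders, giving 2 × (6)! = 1440.
Subtracting, 5040 − 1440 = 3600.

3600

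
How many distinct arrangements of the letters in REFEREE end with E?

60

Fix E in the last position and arrange the remaining 6 letters.
Those 6 letters have E appearing 3 times and R appearing twice, giving (6)!/(3!·2!) = 60.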